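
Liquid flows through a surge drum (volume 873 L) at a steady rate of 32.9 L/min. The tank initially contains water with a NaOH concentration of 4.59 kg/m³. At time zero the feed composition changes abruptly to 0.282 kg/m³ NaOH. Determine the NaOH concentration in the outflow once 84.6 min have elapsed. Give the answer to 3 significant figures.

0.460 kg/m³

Accumulation = in − out for the solute gives V dC/dt = Q(C_in − C).
Time constant τ = V/Q = 873/32.9 = 26.535 min.
Solution: C(t) = C_in + (C₀ − C_in) e^(−t/τ).
C(84.6) = 0.282 + (4.59 − 0.282)·e^(−84.6/26.535) = 0.282 + (4.3080)·0.041244 = 0.45968 kg/m³.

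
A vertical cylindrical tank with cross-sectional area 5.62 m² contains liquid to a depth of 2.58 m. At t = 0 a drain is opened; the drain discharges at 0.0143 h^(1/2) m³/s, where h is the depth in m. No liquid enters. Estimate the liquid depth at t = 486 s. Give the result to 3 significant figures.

0.976 m

A dh/dt = −Q_out = −0.0143 √h.
∫ h^(−1/2) dh = −(0.0143/A) ∫ dt, giving 2√h = 2√h₀ − (0.0143/A) t.
√h = √2.58 − 0.0143·486/(2·5.62) = 1.6062 − 0.61831 = 0.98793.
h = 0.98793² = 0.97600 m.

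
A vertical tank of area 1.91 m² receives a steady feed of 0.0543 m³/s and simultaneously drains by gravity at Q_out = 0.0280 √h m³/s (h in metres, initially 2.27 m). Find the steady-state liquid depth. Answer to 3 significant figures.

A dh/dt = Q_in − 0.0280 √h. Steady state requires inflow = outflow:
Q_in = 0.0280 √h_ss ⇒ √h_ss = 0.0543/0.0280 = 1.9393.
h_ss = 1.9393² = 3.7608 m. (Since h₀ = 2.27 m < h_ss, the level will rise toward this value.)

3.76 m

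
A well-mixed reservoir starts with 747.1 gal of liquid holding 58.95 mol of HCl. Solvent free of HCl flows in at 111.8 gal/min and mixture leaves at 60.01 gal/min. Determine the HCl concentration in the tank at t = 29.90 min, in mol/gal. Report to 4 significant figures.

0.006993 mol/gal

Total volume: dV/dt = Q_in − Q_out = 51.7900 gal/min, so V(t) = 747.1 + 51.7900 t and V(29.90) = 2295.62 gal.
Species balance (pure solvent in): dm/dt = −Q_out · m/V(t).
Separate: dm/m = −Q_out dt/V(t) ⇒ ln(m/m₀) = −(Q_out/(Q_in−Q_out)) ln(V/V₀).
m = m₀ (V₀/V)^(Q_out/(Q_in−Q_out)) = 58.95 × (747.1/2295.62)^(1.15872) = 16.0540 mol.
C = m/V = 16.0540/2295.62 = 0.00699333 mol/gal.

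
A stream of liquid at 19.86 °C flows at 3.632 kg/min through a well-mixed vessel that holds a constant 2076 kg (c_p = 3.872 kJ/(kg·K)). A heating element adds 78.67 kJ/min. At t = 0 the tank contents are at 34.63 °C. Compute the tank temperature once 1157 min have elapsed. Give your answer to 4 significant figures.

26.67 °C

Energy balance: M c_p dT/dt = ṁ c_p (T_in − T) + 78.67.
Rearrange: dT/dt = (T_ss − T)/τ with τ = M/ṁ = 571.586 min and T_ss = T_in + Q̇/(ṁ c_p) = 25.4541 °C.
T approaches T_ss exponentially: T(t) = T_ss + (T₀ − T_ss) e^(−t/τ).
T(1157) = 25.4541 + (9.17593)·e^(−1157/571.586) = 25.4541 + (9.17593)·0.132100 = 26.6662 °C.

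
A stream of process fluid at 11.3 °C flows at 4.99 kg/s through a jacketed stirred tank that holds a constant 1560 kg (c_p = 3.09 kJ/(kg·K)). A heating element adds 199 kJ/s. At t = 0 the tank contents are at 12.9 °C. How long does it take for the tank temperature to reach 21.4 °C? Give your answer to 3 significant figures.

Unsteady energy balance on the tank contents: M c_p dT/dt = ṁ c_p (T_in − T) + 199.
τ = M/ṁ = 312.63 s; T_ss = T_in + Q̇/(ṁ c_p) = 24.206 °C.
T(t) = T_ss + (T₀ − T_ss) e^(−t/τ). Set T = 21.4:
e^(−t/τ) = (21.4 − 24.206)/(12.9 − 24.206) = 0.24819
t = −312.63 · ln(0.24819) = 435.66 s.

436 s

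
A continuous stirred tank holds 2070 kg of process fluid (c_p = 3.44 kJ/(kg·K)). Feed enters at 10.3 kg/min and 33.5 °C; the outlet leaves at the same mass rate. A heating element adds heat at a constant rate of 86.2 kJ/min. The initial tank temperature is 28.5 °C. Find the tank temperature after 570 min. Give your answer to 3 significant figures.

35.5 °C

M c_p dT/dt = ṁ c_p (T_in − T) + Q̇.
Rearrange: dT/dt = (T_ss − T)/τ with τ = M/ṁ = 200.97 min and T_ss = T_in + Q̇/(ṁ c_p) = 35.933 °C.
T approaches T_ss exponentially: T(t) = T_ss + (T₀ − T_ss) e^(−t/τ).
T(570) = 35.933 + (-7.4328)·e^(−570/200.97) = 35.933 + (-7.4328)·0.058646 = 35.497 °C.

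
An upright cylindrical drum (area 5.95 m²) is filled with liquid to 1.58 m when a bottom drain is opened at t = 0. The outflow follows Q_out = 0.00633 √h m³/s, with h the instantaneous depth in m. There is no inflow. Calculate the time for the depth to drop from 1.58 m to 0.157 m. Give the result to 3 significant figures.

Unsteady balance on liquid volume: A dh/dt = −0.00633 √h.
This is separable: 2 d(√h)/dt = −0.00633/A, so √h = √h₀ − (0.00633/(2A)) t.
t = 2A(√h₀ − √h)/0.00633 = 2·5.95·(√1.58 − √0.157)/0.00633
  = 11.900 × (1.2570 − 0.39623) / 0.00633 = 1618.2 s.

1620 s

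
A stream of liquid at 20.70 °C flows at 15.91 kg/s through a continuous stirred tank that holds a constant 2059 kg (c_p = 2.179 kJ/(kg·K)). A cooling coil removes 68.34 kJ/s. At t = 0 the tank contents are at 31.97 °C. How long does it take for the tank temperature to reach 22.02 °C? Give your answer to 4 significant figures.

Energy balance: M c_p dT/dt = ṁ c_p (T_in − T) − 68.34.
τ = M/ṁ = 129.415 s; T_ss = T_in − Q̇/(ṁ c_p) = 18.7287 °C.
T(t) = T_ss + (T₀ − T_ss) e^(−t/τ). Set T = 22.02:
e^(−t/τ) = (22.02 − 18.7287)/(31.97 − 18.7287) = 0.248562
t = −129.415 · ln(0.248562) = 180.155 s.

180.2 s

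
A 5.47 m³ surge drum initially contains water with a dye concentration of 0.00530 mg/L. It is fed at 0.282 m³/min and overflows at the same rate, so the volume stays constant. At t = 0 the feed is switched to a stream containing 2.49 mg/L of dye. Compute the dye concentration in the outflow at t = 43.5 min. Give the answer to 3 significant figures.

2.23 mg/L

Mass balance on the solute (V constant): V dC/dt = Q(C_in − C).
Time constant τ = V/Q = 5.47/0.282 = 19.397 min.
This is linear first-order; C(t) = C_in + (C₀ − C_in) e^(−t/τ).
C(43.5) = 2.49 + (0.00530 − 2.49)·e^(−43.5/19.397) = 2.49 + (-2.4847)·0.10618 = 2.2262 mg/L.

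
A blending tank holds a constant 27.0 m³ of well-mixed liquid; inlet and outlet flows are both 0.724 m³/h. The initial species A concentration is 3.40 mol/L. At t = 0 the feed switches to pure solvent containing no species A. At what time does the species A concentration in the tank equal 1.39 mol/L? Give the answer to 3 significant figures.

Accumulation = in − out for the solute gives V dC/dt = Q(C_in − C), so τ = V/Q = 37.293 h.
C(t) = C_in + (C₀ − C_in) e^(−t/τ). Set C = 1.39 and solve for t:
e^(−t/τ) = (C − C_in)/(C₀ − C_in) = (1.39 − 0)/(3.40 − 0) = 0.40882
t = −τ ln(…) = 37.293 × 0.89447 = 33.357 h.

33.4 h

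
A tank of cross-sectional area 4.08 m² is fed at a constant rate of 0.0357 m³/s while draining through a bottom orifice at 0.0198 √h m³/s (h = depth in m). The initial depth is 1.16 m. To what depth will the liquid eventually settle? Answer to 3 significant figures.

3.25 m

A dh/dt = Q_in − 0.0198 √h. Steady state requires inflow = outflow:
Q_in = 0.0198 √h_ss ⇒ √h_ss = 0.0357/0.0198 = 1.8030.
h_ss = 1.8030² = 3.2509 m. (Since h₀ = 1.16 m < h_ss, the level will rise toward this value.)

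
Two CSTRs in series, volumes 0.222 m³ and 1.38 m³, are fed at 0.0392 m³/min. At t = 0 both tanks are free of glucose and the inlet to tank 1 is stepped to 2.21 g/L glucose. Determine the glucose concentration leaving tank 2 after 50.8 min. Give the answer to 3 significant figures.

1.59 g/L

Species balance on tank i: dCᵢ/dt = (Cᵢ₋₁ − Cᵢ)/τᵢ with τᵢ = Vᵢ/Q.
τ₁ = 0.222/0.0392 = 5.6633 min; τ₂ = 1.38/0.0392 = 35.204 min.
Tank 1: C₁ = C_in(1 − e^(−t/τ₁)). Tank 2 (τ₁ ≠ τ₂): C₂ = C_in[1 − (τ₁ e^(−t/τ₁) − τ₂ e^(−t/τ₂))/(τ₁ − τ₂)].
At t = 50.8: e^(−t/τ₁) = 0.00012716, e^(−t/τ₂) = 0.23621.
C₂ = 2.21·[1 − (5.6633·0.00012716 − 35.204·0.23621)/(-29.541)] = 2.21·0.71853 = 1.5879 g/L.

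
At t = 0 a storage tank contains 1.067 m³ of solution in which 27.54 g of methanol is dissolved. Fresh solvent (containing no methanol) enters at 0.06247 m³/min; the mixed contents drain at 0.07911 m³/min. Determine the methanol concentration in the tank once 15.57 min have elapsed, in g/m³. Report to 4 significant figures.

Total volume: dV/dt = Q_in − Q_out = -0.0166400 m³/min, so V(t) = 1.067 − 0.0166400 t and V(15.57) = 0.807915 m³.
No methanol enters, so dm/dt = −Q_out · (m/V).
Separate: dm/m = −Q_out dt/V(t) ⇒ ln(m/m₀) = −(Q_out/(Q_in−Q_out)) ln(V/V₀).
m = m₀ (V₀/V)^(Q_out/(Q_in−Q_out)) = 27.54 × (1.067/0.807915)^(-4.75421) = 7.33943 g.
C = m/V = 7.33943/0.807915 = 9.08440 g/m³.

9.084 g/m³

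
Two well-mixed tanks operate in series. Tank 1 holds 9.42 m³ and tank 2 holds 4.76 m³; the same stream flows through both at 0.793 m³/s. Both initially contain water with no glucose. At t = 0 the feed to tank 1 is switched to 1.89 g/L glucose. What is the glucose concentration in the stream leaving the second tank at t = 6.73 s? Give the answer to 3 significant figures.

0.351 g/L

Time constants: τᵢ = Vᵢ/Q for each well-mixed tank.
τ₁ = 9.42/0.793 = 11.879 s; τ₂ = 4.76/0.793 = 6.0025 s.
Solving the cascade with C₁(0)=C₂(0)=0 gives C₂(t) = C_in[1 − (τ₁ e^(−t/τ₁) − τ₂ e^(−t/τ₂))/(τ₁ − τ₂)].
At t = 6.73: e^(−t/τ₁) = 0.56748, e^(−t/τ₂) = 0.32589.
C₂ = 1.89·[1 − (11.879·0.56748 − 6.0025·0.32589)/(5.8764)] = 1.89·0.18574 = 0.35106 g/L.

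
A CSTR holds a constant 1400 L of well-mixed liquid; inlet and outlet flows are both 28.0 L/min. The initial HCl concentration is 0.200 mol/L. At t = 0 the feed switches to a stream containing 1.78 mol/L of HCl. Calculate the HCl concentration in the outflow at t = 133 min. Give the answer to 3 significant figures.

1.67 mol/L

Accumulation = in − out for the solute gives V dC/dt = Q(C_in − C).
Rewrite as dC/dt + C/τ = C_in/τ, τ = V/Q = 50.000 min.
Solution: C(t) = C_in + (C₀ − C_in) e^(−t/τ).
C(133) = 1.78 + (0.200 − 1.78)·e^(−133/50.000) = 1.78 + (-1.5800)·0.069948 = 1.6695 mol/L.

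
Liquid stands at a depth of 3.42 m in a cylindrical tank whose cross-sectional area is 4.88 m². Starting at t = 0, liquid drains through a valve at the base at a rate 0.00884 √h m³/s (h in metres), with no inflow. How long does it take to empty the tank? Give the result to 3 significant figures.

Accumulation of liquid (constant cross-section A): A dh/dt = −0.00884 √h.
This is separable: 2 d(√h)/dt = −0.00884/A, so √h = √h₀ − (0.00884/(2A)) t.
Set h = 0: 2√h₀ = (0.00884/A) t_empty ⇒ t_empty = 2A√h₀/0.00884.
t_empty = 2·4.88·√3.42/0.00884 = 9.7600·1.8493/0.00884 = 2041.8 s.

2040 s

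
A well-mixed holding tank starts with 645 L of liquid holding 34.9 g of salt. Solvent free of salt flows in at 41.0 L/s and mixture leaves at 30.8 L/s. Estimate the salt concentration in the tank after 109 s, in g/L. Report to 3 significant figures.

Let m(t) be the amount of salt. Volume: V(t) = V₀ + (Q_in − Q_out) t = 645 + 10.200 t; V(109) = 1756.8 L.
No salt enters, so dm/dt = −Q_out · (m/V).
dm/m = −Q_out dt/(V₀ + 10.200 t); integrating gives ln(m/m₀) = −(Q_out/(Q_in−Q_out)) ln(V/V₀).
m = m₀ (V₀/V)^(Q_out/(Q_in−Q_out)) = 34.9 × (645/1756.8)^(3.0196) = 1.6936 g.
C = m/V = 1.6936/1756.8 = 0.00096401 g/L.

0.000964 g/L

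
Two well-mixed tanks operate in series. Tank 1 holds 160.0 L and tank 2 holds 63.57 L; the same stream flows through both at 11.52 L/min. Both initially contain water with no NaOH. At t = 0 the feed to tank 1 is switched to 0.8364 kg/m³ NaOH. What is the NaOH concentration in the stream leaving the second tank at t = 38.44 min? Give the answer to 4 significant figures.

0.7498 kg/m³

Time constants: τᵢ = Vᵢ/Q for each well-mixed tank.
τ₁ = 160.0/11.52 = 13.8889 min; τ₂ = 63.57/11.52 = 5.51823 min.
Solving the cascade with C₁(0)=C₂(0)=0 gives C₂(t) = C_in[1 − (τ₁ e^(−t/τ₁) − τ₂ e^(−t/τ₂))/(τ₁ − τ₂)].
At t = 38.44: e^(−t/τ₁) = 0.0628075, e^(−t/τ₂) = 0.000943416.
C₂ = 0.8364·[1 − (13.8889·0.0628075 − 5.51823·0.000943416)/(8.37066)] = 0.8364·0.896409 = 0.749757 kg/m³.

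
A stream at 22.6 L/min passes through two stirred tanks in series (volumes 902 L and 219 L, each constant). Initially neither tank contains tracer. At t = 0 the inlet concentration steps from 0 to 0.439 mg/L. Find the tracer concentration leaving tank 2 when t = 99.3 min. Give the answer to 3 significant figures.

Species balance on tank i: dCᵢ/dt = (Cᵢ₋₁ − Cᵢ)/τᵢ with τᵢ = Vᵢ/Q.
τ₁ = 902/22.6 = 39.912 min; τ₂ = 219/22.6 = 9.6903 min.
Tank 1: C₁ = C_in(1 − e^(−t/τ₁)). Tank 2 (τ₁ ≠ τ₂): C₂ = C_in[1 − (τ₁ e^(−t/τ₁) − τ₂ e^(−t/τ₂))/(τ₁ − τ₂)].
At t = 99.3: e^(−t/τ₁) = 0.083076, e^(−t/τ₂) = 3.5450e-05.
C₂ = 0.439·[1 − (39.912·0.083076 − 9.6903·3.5450e-05)/(30.221)] = 0.439·0.89030 = 0.39084 mg/L.

0.391 mg/L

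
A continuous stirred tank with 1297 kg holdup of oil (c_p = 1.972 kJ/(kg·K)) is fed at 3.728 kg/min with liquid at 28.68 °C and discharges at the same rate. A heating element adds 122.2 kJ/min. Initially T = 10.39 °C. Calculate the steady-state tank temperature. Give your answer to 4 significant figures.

M c_p dT/dt = ṁ c_p (T_in − T) + Q̇.
At steady state dT/dt = 0 ⇒ T_ss = T_in + Q̇/(ṁ c_p) = 28.68 + 122.2/(3.728·1.972) = 45.3022 °C.

45.30 °C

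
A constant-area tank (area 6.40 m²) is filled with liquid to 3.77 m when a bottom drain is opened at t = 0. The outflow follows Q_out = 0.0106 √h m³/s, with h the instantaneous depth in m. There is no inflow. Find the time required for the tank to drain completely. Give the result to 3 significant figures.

With no inflow, A dh/dt = −0.0106 √h.
Separate and integrate: 2(√h − √h₀) = −(0.0106/A) t.
Set h = 0: 2√h₀ = (0.0106/A) t_empty ⇒ t_empty = 2A√h₀/0.0106.
t_empty = 2·6.40·√3.77/0.0106 = 12.800·1.9416/0.0106 = 2344.6 s.

2340 s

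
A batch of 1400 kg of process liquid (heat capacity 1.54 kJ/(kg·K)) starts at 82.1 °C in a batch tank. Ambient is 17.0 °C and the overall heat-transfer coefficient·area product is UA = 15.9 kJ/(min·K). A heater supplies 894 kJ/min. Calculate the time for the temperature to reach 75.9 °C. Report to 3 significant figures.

M c_p dT/dt = −UA(T − T_amb) + Q̇.
τ = M c_p/UA = 135.60 min; T_ss = T_amb + Q̇/UA = 17.0 + 894/15.9 = 73.226 °C.
T(t) = T_ss + (T₀ − T_ss)e^(−t/τ); set T = 75.9:
t = −τ ln[(T − T_ss)/(T₀ − T_ss)] = −135.60 · ln(0.30130) = 162.67 min.

163 min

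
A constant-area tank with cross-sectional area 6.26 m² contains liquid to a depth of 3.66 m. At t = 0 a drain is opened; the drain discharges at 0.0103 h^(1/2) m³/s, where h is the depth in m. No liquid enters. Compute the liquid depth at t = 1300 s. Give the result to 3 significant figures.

With no inflow, A dh/dt = −0.0103 √h.
∫ h^(−1/2) dh = −(0.0103/A) ∫ dt, giving 2√h = 2√h₀ − (0.0103/A) t.
√h = √3.66 − 0.0103·1300/(2·6.26) = 1.9131 − 1.0695 = 0.84362.
h = 0.84362² = 0.71170 m.

0.712 m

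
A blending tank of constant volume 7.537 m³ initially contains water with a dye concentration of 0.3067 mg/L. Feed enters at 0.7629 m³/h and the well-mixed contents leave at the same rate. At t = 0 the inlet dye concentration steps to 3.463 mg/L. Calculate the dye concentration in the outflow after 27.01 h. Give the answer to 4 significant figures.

Mass balance on the solute (V constant): V dC/dt = Q(C_in − C).
Rewrite as dC/dt + C/τ = C_in/τ, τ = V/Q = 9.87941 h.
Solution: C(t) = C_in + (C₀ − C_in) e^(−t/τ).
C(27.01) = 3.463 + (0.3067 − 3.463)·e^(−27.01/9.87941) = 3.463 + (-3.15630)·0.0649609 = 3.25796 mg/L.

3.258 mg/L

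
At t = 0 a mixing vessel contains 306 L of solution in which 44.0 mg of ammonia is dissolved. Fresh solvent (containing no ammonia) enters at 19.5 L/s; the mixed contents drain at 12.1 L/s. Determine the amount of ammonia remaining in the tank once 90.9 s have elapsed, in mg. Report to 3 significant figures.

6.57 mg

Total volume: dV/dt = Q_in − Q_out = 7.4000 L/s, so V(t) = 306 + 7.4000 t and V(90.9) = 978.66 L.
Solute balance: dm/dt = 0 − Q_out C = −Q_out m/V(t).
dm/m = −Q_out dt/(V₀ + 7.4000 t); integrating gives ln(m/m₀) = −(Q_out/(Q_in−Q_out)) ln(V/V₀).
m = m₀ (V₀/V)^(Q_out/(Q_in−Q_out)) = 44.0 × (306/978.66)^(1.6351) = 6.5744 mg.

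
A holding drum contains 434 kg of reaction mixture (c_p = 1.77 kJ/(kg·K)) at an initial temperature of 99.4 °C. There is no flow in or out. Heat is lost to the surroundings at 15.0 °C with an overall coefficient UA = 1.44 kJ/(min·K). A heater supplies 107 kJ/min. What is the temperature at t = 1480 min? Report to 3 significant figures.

89.9 °C

M c_p dT/dt = −UA(T − T_amb) + Q̇.
dT/dt = (T_ss − T)/τ with T_ss = T_amb + Q̇/UA = 15.0 + 107/1.44 = 89.306 °C, τ = M c_p/UA = 434·1.77/1.44 = 533.46 min.
This is linear first-order; T(t) = T_ss + (T₀ − T_ss) e^(−t/τ).
T(1480) = 89.306 + (10.094)·0.062390 = 89.935 °C.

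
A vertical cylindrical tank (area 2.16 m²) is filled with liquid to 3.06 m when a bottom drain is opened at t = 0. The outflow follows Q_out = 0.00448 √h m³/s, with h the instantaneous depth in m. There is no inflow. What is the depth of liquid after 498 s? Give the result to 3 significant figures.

1.52 m

A dh/dt = −Q_out = −0.00448 √h.
This is separable: 2 d(√h)/dt = −0.00448/A, so √h = √h₀ − (0.00448/(2A)) t.
√h = √3.06 − 0.00448·498/(2·2.16) = 1.7493 − 0.51644 = 1.2328.
h = 1.2328² = 1.5199 m.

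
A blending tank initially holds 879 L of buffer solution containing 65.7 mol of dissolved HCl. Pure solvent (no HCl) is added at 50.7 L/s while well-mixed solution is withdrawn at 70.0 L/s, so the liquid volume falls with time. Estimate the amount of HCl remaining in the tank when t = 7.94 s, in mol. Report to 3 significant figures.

32.8 mol

Let m(t) be the amount of HCl. Volume: V(t) = V₀ + (Q_in − Q_out) t = 879 − 19.300 t; V(7.94) = 725.76 L.
Solute balance: dm/dt = 0 − Q_out C = −Q_out m/V(t).
dm/m = −Q_out dt/(V₀ − 19.300 t); integrating gives ln(m/m₀) = −(Q_out/(Q_in−Q_out)) ln(V/V₀).
m = m₀ (V₀/V)^(Q_out/(Q_in−Q_out)) = 65.7 × (879/725.76)^(-3.6269) = 32.796 mol.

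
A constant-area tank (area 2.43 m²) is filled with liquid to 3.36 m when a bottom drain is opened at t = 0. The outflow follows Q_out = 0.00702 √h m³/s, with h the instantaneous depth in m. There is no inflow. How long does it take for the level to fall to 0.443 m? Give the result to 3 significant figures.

With no inflow, A dh/dt = −0.00702 √h.
Separate and integrate: 2(√h − √h₀) = −(0.00702/A) t.
t = 2A(√h₀ − √h)/0.00702 = 2·2.43·(√3.36 − √0.443)/0.00702
  = 4.8600 × (1.8330 − 0.66558) / 0.00702 = 808.23 s.

808 s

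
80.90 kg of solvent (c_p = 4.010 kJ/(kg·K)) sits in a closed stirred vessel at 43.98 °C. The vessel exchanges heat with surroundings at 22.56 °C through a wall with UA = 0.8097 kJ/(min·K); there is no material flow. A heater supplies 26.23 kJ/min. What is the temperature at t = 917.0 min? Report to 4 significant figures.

53.84 °C

M c_p dT/dt = −UA(T − T_amb) + Q̇.
dT/dt = (T_ss − T)/τ with T_ss = T_amb + Q̇/UA = 22.56 + 26.23/0.8097 = 54.9547 °C, τ = M c_p/UA = 80.90·4.010/0.8097 = 400.653 min.
Solution: T(t) = T_ss + (T₀ − T_ss) e^(−t/τ).
T(917.0) = 54.9547 + (-10.9747)·0.101392 = 53.8420 °C.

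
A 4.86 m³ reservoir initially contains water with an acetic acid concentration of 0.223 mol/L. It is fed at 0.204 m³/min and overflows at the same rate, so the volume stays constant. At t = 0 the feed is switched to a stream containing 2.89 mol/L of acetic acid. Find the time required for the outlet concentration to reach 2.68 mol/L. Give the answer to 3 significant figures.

Species balance: V dC/dt = Q(C_in − C) ⇒ τ = V/Q = 23.824 min.
C(t) = C_in + (C₀ − C_in) e^(−t/τ). Set C = 2.68 and solve for t:
e^(−t/τ) = (C − C_in)/(C₀ − C_in) = (2.68 − 2.89)/(0.223 − 2.89) = 0.078740
t = −τ ln(…) = 23.824 × 2.5416 = 60.550 min.

60.5 min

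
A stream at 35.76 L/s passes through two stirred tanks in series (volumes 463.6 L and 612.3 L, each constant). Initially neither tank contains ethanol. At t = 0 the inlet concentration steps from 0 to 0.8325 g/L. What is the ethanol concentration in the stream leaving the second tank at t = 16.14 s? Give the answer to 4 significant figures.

Time constants: τᵢ = Vᵢ/Q for each well-mixed tank.
τ₁ = 463.6/35.76 = 12.9642 s; τ₂ = 612.3/35.76 = 17.1225 s.
Tank 1: C₁ = C_in(1 − e^(−t/τ₁)). Tank 2 (τ₁ ≠ τ₂): C₂ = C_in[1 − (τ₁ e^(−t/τ₁) − τ₂ e^(−t/τ₂))/(τ₁ − τ₂)].
At t = 16.14: e^(−t/τ₁) = 0.287951, e^(−t/τ₂) = 0.389606.
C₂ = 0.8325·[1 − (12.9642·0.287951 − 17.1225·0.389606)/(-4.15828)] = 0.8325·0.293466 = 0.244310 g/L.

0.2443 g/L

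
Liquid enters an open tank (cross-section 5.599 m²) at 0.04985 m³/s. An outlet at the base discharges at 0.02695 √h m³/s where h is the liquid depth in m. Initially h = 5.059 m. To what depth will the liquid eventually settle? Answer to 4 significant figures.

Accumulation of liquid (constant cross-section A): A dh/dt = Q_in − 0.02695 √h. At steady state dh/dt = 0:
Q_in = 0.02695 √h_ss ⇒ √h_ss = 0.04985/0.02695 = 1.84972.
h_ss = 1.84972² = 3.42147 m. (Since h₀ = 5.059 m > h_ss, the level will fall toward this value.)

3.421 m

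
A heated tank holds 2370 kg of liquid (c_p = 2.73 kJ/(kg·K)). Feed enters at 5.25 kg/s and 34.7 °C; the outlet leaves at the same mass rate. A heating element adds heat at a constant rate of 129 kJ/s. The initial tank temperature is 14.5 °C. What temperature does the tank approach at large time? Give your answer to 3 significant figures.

M c_p dT/dt = ṁ c_p (T_in − T) + Q̇.
At steady state dT/dt = 0 ⇒ T_ss = T_in + Q̇/(ṁ c_p) = 34.7 + 129/(5.25·2.73) = 43.701 °C.

43.7 °C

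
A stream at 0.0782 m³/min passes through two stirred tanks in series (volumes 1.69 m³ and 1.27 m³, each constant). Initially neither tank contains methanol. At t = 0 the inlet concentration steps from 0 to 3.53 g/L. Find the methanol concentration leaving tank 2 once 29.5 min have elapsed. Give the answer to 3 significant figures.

Time constants: τᵢ = Vᵢ/Q for each well-mixed tank.
τ₁ = 1.69/0.0782 = 21.611 min; τ₂ = 1.27/0.0782 = 16.240 min.
Solving the cascade with C₁(0)=C₂(0)=0 gives C₂(t) = C_in[1 − (τ₁ e^(−t/τ₁) − τ₂ e^(−t/τ₂))/(τ₁ − τ₂)].
At t = 29.5: e^(−t/τ₁) = 0.25537, e^(−t/τ₂) = 0.16260.
C₂ = 3.53·[1 − (21.611·0.25537 − 16.240·0.16260)/(5.3708)] = 3.53·0.46410 = 1.6383 g/L.

1.64 g/L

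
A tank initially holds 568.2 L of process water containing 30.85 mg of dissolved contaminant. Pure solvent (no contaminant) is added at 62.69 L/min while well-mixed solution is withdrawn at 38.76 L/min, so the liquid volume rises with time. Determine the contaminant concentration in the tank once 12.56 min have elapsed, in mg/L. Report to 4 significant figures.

0.01785 mg/L

Let m(t) be the amount of contaminant. Volume: V(t) = V₀ + (Q_in − Q_out) t = 568.2 + 23.9300 t; V(12.56) = 868.761 L.
No contaminant enters, so dm/dt = −Q_out · (m/V).
Separate: dm/m = −Q_out dt/V(t) ⇒ ln(m/m₀) = −(Q_out/(Q_in−Q_out)) ln(V/V₀).
m = m₀ (V₀/V)^(Q_out/(Q_in−Q_out)) = 30.85 × (568.2/868.761)^(1.61972) = 15.5089 mg.
C = m/V = 15.5089/868.761 = 0.0178517 mg/L.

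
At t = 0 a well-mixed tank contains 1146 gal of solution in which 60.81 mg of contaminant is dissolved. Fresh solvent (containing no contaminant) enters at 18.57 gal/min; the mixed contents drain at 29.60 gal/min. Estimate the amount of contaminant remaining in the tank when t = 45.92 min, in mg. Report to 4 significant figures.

Total volume: dV/dt = Q_in − Q_out = -11.0300 gal/min, so V(t) = 1146 − 11.0300 t and V(45.92) = 639.502 gal.
Solute balance: dm/dt = 0 − Q_out C = −Q_out m/V(t).
dm/m = −Q_out dt/(V₀ − 11.0300 t); integrating gives ln(m/m₀) = −(Q_out/(Q_in−Q_out)) ln(V/V₀).
m = m₀ (V₀/V)^(Q_out/(Q_in−Q_out)) = 60.81 × (1146/639.502)^(-2.68359) = 12.7089 mg.

12.71 mg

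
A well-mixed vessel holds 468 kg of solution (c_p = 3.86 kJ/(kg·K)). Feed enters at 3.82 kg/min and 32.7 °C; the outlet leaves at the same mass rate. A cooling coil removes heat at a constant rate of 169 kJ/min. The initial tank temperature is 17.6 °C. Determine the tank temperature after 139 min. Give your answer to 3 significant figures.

Unsteady energy balance on the tank contents: M c_p dT/dt = ṁ c_p (T_in − T) − 169.
Rearrange: dT/dt = (T_ss − T)/τ with τ = M/ṁ = 122.51 min and T_ss = T_in − Q̇/(ṁ c_p) = 21.239 °C.
Integrating: T(t) = T_ss + (T₀ − T_ss) e^(−t/τ).
T(139) = 21.239 + (-3.6386)·e^(−139/122.51) = 21.239 + (-3.6386)·0.32156 = 20.069 °C.

20.1 °C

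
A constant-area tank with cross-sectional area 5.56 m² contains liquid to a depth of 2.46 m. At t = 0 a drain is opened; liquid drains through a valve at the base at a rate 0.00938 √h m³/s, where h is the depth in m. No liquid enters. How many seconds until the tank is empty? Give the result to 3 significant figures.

A dh/dt = −Q_out = −0.00938 √h.
Separate and integrate: 2(√h − √h₀) = −(0.00938/A) t.
Tank is empty when √h = 0: t_empty = 2A√h₀/0.00938.
t_empty = 2·5.56·√2.46/0.00938 = 11.120·1.5684/0.00938 = 1859.4 s.

1860 s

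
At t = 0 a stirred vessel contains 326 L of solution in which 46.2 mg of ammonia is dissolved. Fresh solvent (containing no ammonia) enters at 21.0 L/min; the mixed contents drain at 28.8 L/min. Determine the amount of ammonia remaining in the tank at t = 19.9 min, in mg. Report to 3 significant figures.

4.25 mg

Total volume: dV/dt = Q_in − Q_out = -7.8000 L/min, so V(t) = 326 − 7.8000 t and V(19.9) = 170.78 L.
No ammonia enters, so dm/dt = −Q_out · (m/V).
Separate: dm/m = −Q_out dt/V(t) ⇒ ln(m/m₀) = −(Q_out/(Q_in−Q_out)) ln(V/V₀).
m = m₀ (V₀/V)^(Q_out/(Q_in−Q_out)) = 46.2 × (326/170.78)^(-3.6923) = 4.2454 mg.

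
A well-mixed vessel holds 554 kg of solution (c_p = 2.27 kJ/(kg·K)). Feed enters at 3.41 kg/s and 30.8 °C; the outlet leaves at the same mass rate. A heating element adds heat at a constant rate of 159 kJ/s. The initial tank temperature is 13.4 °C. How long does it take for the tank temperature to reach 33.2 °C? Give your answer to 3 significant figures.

120 s

M c_p dT/dt = ṁ c_p (T_in − T) + Q̇.
τ = M/ṁ = 162.46 s; T_ss = T_in + Q̇/(ṁ c_p) = 51.341 °C.
T(t) = T_ss + (T₀ − T_ss) e^(−t/τ). Set T = 33.2:
e^(−t/τ) = (33.2 − 51.341)/(13.4 − 51.341) = 0.47813
t = −162.46 · ln(0.47813) = 119.88 s.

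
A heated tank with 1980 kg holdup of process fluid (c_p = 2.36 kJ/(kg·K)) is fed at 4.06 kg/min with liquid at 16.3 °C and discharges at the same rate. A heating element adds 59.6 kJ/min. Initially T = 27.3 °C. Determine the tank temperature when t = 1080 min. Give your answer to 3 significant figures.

M c_p dT/dt = ṁ c_p (T_in − T) + Q̇.
τ = M/ṁ = 487.68 min; T_ss = T_in + Q̇/(ṁ c_p) = 16.3 + 59.6/(4.06·2.36) = 22.520 °C.
This is linear first-order; T(t) = T_ss + (T₀ − T_ss) e^(−t/τ).
T(1080) = 22.520 + (4.7797)·e^(−1080/487.68) = 22.520 + (4.7797)·0.10920 = 23.042 °C.

23.0 °C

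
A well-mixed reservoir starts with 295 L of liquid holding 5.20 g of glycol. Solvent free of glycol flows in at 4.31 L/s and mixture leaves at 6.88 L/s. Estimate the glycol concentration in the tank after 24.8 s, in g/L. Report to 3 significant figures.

0.0117 g/L

Total volume: dV/dt = Q_in − Q_out = -2.5700 L/s, so V(t) = 295 − 2.5700 t and V(24.8) = 231.26 L.
No glycol enters, so dm/dt = −Q_out · (m/V).
Separate: dm/m = −Q_out dt/V(t) ⇒ ln(m/m₀) = −(Q_out/(Q_in−Q_out)) ln(V/V₀).
m = m₀ (V₀/V)^(Q_out/(Q_in−Q_out)) = 5.20 × (295/231.26)^(-2.6770) = 2.7102 g.
C = m/V = 2.7102/231.26 = 0.011719 g/L.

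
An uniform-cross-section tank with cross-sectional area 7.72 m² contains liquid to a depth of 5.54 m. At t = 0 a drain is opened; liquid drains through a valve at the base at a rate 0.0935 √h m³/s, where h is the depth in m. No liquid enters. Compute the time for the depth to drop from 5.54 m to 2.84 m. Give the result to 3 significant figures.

110 s

With no inflow, A dh/dt = −0.0935 √h.
∫ h^(−1/2) dh = −(0.0935/A) ∫ dt, giving 2√h = 2√h₀ − (0.0935/A) t.
t = 2A(√h₀ − √h)/0.0935 = 2·7.72·(√5.54 − √2.84)/0.0935
  = 15.440 × (2.3537 − 1.6852) / 0.0935 = 110.39 s.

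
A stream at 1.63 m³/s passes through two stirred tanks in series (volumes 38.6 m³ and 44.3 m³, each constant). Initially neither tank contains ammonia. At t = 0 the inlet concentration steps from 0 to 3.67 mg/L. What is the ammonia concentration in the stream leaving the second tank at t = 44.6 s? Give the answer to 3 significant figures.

1.92 mg/L

Each tank obeys Vᵢ dCᵢ/dt = Q(Cᵢ₋₁ − Cᵢ), so τᵢ = Vᵢ/Q.
τ₁ = 38.6/1.63 = 23.681 s; τ₂ = 44.3/1.63 = 27.178 s.
Tank 1: C₁ = C_in(1 − e^(−t/τ₁)). Tank 2 (τ₁ ≠ τ₂): C₂ = C_in[1 − (τ₁ e^(−t/τ₁) − τ₂ e^(−t/τ₂))/(τ₁ − τ₂)].
At t = 44.6: e^(−t/τ₁) = 0.15208, e^(−t/τ₂) = 0.19378.
C₂ = 3.67·[1 − (23.681·0.15208 − 27.178·0.19378)/(-3.4969)] = 3.67·0.52382 = 1.9224 mg/L.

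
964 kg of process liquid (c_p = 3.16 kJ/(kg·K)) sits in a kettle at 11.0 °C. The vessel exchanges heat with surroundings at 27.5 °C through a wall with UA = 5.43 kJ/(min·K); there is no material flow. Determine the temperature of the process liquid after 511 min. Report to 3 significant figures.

Unsteady energy balance on the tank contents: M c_p dT/dt = −UA(T − T_amb).
dT/dt = (T_ss − T)/τ with T_ss = T_amb = 27.500 °C, τ = M c_p/UA = 964·3.16/5.43 = 561.00 min.
Solution: T(t) = T_ss + (T₀ − T_ss) e^(−t/τ).
T(511) = 27.500 + (-16.500)·0.40217 = 20.864 °C.

20.9 °C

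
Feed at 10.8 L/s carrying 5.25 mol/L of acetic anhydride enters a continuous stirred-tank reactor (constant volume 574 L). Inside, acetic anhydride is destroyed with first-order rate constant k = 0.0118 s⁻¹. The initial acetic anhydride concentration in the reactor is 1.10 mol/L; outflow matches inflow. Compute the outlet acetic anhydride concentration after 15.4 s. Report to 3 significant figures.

1.90 mol/L

V dC/dt = Q(C_in − C) − k V C.
dC/dt = (Q/V) C_in − (Q/V + k) C; effective rate a = Q/V + k = 0.018815 + 0.0118 = 0.030615 s⁻¹.
C_ss = Q C_in/(Q + kV) = 3.2265 mol/L; C(t) = C_ss + (C₀ − C_ss) e^(−a t).
C(15.4) = 3.2265 + (-2.1265)·e^(−0.030615·15.4) = 3.2265 + (-2.1265)·0.62408 = 1.8994 mol/L.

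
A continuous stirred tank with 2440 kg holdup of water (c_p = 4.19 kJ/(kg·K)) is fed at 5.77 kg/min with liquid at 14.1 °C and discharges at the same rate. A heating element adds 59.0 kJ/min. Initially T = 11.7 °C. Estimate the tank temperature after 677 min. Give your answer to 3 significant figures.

15.6 °C

Unsteady energy balance on the tank contents: M c_p dT/dt = ṁ c_p (T_in − T) + 59.0.
τ = M/ṁ = 422.88 min; T_ss = T_in + Q̇/(ṁ c_p) = 14.1 + 59.0/(5.77·4.19) = 16.540 °C.
This is linear first-order; T(t) = T_ss + (T₀ − T_ss) e^(−t/τ).
T(677) = 16.540 + (-4.8404)·e^(−677/422.88) = 16.540 + (-4.8404)·0.20171 = 15.564 °C.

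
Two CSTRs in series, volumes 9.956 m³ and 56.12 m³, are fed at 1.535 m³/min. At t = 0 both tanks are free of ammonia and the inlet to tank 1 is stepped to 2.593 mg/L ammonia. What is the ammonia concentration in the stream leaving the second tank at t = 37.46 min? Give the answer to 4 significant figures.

1.463 mg/L

Species balance on tank i: dCᵢ/dt = (Cᵢ₋₁ − Cᵢ)/τᵢ with τᵢ = Vᵢ/Q.
τ₁ = 9.956/1.535 = 6.48599 min; τ₂ = 56.12/1.535 = 36.5603 min.
Solving the cascade with C₁(0)=C₂(0)=0 gives C₂(t) = C_in[1 − (τ₁ e^(−t/τ₁) − τ₂ e^(−t/τ₂))/(τ₁ − τ₂)].
At t = 37.46: e^(−t/τ₁) = 0.00310258, e^(−t/τ₂) = 0.358937.
C₂ = 2.593·[1 − (6.48599·0.00310258 − 36.5603·0.358937)/(-30.0743)] = 2.593·0.564322 = 1.46329 mg/L.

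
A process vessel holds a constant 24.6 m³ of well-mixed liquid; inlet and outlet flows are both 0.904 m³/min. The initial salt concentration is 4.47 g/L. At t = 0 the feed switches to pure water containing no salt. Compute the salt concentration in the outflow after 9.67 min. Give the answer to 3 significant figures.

3.13 g/L

Unsteady species balance (constant V, well mixed): V dC/dt = Q(C_in − C).
Time constant τ = V/Q = 24.6/0.904 = 27.212 min.
This is linear first-order; C(t) = C_in + (C₀ − C_in) e^(−t/τ).
C(9.67) = 0 + (4.47 − 0)·e^(−9.67/27.212) = 0 + (4.4700)·0.70093 = 3.1331 g/L.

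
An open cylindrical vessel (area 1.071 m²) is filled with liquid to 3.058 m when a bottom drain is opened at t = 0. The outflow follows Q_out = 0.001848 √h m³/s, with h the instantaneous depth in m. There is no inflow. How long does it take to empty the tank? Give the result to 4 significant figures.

2027 s

With no inflow, A dh/dt = −0.001848 √h.
This is separable: 2 d(√h)/dt = −0.001848/A, so √h = √h₀ − (0.001848/(2A)) t.
Set h = 0: 2√h₀ = (0.001848/A) t_empty ⇒ t_empty = 2A√h₀/0.001848.
t_empty = 2·1.071·√3.058/0.001848 = 2.14200·1.74871/0.001848 = 2026.92 s.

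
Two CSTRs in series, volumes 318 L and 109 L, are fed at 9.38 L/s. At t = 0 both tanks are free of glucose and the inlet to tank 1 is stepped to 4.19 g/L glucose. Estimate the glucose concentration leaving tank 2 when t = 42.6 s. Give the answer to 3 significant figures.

2.43 g/L

Species balance on tank i: dCᵢ/dt = (Cᵢ₋₁ − Cᵢ)/τᵢ with τᵢ = Vᵢ/Q.
τ₁ = 318/9.38 = 33.902 s; τ₂ = 109/9.38 = 11.620 s.
Tank 1: C₁ = C_in(1 − e^(−t/τ₁)). Tank 2 (τ₁ ≠ τ₂): C₂ = C_in[1 − (τ₁ e^(−t/τ₁) − τ₂ e^(−t/τ₂))/(τ₁ − τ₂)].
At t = 42.6: e^(−t/τ₁) = 0.28463, e^(−t/τ₂) = 0.025580.
C₂ = 4.19·[1 − (33.902·0.28463 − 11.620·0.025580)/(22.281)] = 4.19·0.58027 = 2.4313 g/L.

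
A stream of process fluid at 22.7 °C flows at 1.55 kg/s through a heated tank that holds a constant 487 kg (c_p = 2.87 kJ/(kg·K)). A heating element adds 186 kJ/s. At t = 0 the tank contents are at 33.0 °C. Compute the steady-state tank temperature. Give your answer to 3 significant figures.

M c_p dT/dt = ṁ c_p (T_in − T) + Q̇.
At steady state dT/dt = 0 ⇒ T_ss = T_in + Q̇/(ṁ c_p) = 22.7 + 186/(1.55·2.87) = 64.512 °C.

64.5 °C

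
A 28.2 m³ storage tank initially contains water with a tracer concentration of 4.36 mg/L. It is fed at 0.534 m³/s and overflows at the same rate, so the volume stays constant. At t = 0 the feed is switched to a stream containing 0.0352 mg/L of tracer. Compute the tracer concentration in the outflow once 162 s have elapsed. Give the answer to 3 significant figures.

Unsteady species balance (constant V, well mixed): V dC/dt = Q(C_in − C).
So dC/dt = (C_in − C)/τ with τ = V/Q = 28.2/0.534 = 52.809 s.
Integrating: C(t) = C_in + (C₀ − C_in) e^(−t/τ).
C(162) = 0.0352 + (4.36 − 0.0352)·e^(−162/52.809) = 0.0352 + (4.3248)·0.046530 = 0.23643 mg/L.

0.236 mg/L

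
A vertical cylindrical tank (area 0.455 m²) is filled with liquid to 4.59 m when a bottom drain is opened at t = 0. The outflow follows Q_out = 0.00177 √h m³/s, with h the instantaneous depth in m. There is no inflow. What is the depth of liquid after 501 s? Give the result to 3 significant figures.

A dh/dt = −Q_out = −0.00177 √h.
Separate and integrate: 2(√h − √h₀) = −(0.00177/A) t.
√h = √4.59 − 0.00177·501/(2·0.455) = 2.1424 − 0.97447 = 1.1680.
h = 1.1680² = 1.3641 m.

1.36 m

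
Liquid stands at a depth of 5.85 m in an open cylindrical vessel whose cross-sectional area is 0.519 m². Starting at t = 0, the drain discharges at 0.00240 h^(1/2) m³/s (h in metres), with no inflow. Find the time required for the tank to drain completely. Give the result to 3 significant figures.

A dh/dt = −Q_out = −0.00240 √h.
This is separable: 2 d(√h)/dt = −0.00240/A, so √h = √h₀ − (0.00240/(2A)) t.
Set h = 0: 2√h₀ = (0.00240/A) t_empty ⇒ t_empty = 2A√h₀/0.00240.
t_empty = 2·0.519·√5.85/0.00240 = 1.0380·2.4187/0.00240 = 1046.1 s.

1050 s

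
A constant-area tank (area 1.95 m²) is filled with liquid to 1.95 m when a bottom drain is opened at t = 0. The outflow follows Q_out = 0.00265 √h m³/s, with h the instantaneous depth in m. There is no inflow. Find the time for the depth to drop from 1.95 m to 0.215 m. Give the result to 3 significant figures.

1370 s

Mass balance (ρ constant): A dh/dt = −0.00265 √h.
∫ h^(−1/2) dh = −(0.00265/A) ∫ dt, giving 2√h = 2√h₀ − (0.00265/A) t.
t = 2A(√h₀ − √h)/0.00265 = 2·1.95·(√1.95 − √0.215)/0.00265
  = 3.9000 × (1.3964 − 0.46368) / 0.00265 = 1372.7 s.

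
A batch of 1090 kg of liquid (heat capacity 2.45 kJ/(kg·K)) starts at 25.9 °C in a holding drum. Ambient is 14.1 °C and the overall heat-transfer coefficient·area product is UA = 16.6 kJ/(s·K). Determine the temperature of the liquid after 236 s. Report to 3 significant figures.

M c_p dT/dt = −UA(T − T_amb).
dT/dt = (T_ss − T)/τ with T_ss = T_amb = 14.100 °C, τ = M c_p/UA = 1090·2.45/16.6 = 160.87 s.
Integrating: T(t) = T_ss + (T₀ − T_ss) e^(−t/τ).
T(236) = 14.100 + (11.800)·0.23062 = 16.821 °C.

16.8 °C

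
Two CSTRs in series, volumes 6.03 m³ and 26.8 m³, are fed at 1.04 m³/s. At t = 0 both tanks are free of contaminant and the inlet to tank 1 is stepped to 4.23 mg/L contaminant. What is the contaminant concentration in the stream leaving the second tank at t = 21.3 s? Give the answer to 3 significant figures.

1.87 mg/L

Species balance on tank i: dCᵢ/dt = (Cᵢ₋₁ − Cᵢ)/τᵢ with τᵢ = Vᵢ/Q.
τ₁ = 6.03/1.04 = 5.7981 s; τ₂ = 26.8/1.04 = 25.769 s.
Solving the cascade with C₁(0)=C₂(0)=0 gives C₂(t) = C_in[1 − (τ₁ e^(−t/τ₁) − τ₂ e^(−t/τ₂))/(τ₁ − τ₂)].
At t = 21.3: e^(−t/τ₁) = 0.025384, e^(−t/τ₂) = 0.43755.
C₂ = 4.23·[1 − (5.7981·0.025384 − 25.769·0.43755)/(-19.971)] = 4.23·0.44279 = 1.8730 mg/L.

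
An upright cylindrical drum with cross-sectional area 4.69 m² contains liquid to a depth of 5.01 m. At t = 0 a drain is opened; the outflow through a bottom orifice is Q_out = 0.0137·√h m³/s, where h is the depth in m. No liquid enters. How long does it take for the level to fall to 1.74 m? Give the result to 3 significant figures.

629 s

Accumulation of liquid (constant cross-section A): A dh/dt = −0.0137 √h.
∫ h^(−1/2) dh = −(0.0137/A) ∫ dt, giving 2√h = 2√h₀ − (0.0137/A) t.
t = 2A(√h₀ − √h)/0.0137 = 2·4.69·(√5.01 − √1.74)/0.0137
  = 9.3800 × (2.2383 − 1.3191) / 0.0137 = 629.36 s.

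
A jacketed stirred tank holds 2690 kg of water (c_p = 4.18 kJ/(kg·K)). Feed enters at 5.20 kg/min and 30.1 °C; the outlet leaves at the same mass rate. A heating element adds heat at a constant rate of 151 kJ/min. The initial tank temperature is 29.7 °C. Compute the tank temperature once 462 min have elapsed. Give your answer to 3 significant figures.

34.0 °C

Energy balance: M c_p dT/dt = ṁ c_p (T_in − T) + 151.
τ = M/ṁ = 517.31 min; T_ss = T_in + Q̇/(ṁ c_p) = 30.1 + 151/(5.20·4.18) = 37.047 °C.
This is linear first-order; T(t) = T_ss + (T₀ − T_ss) e^(−t/τ).
T(462) = 37.047 + (-7.3470)·e^(−462/517.31) = 37.047 + (-7.3470)·0.40939 = 34.039 °C.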